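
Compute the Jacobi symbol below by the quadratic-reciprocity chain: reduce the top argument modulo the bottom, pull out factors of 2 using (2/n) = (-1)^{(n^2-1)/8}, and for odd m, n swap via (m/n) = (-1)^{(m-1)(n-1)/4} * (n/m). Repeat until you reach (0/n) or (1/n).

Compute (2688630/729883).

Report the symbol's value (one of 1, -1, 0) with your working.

(2688630/729883) = (498981/729883)   [reduce mod 729883]
reciprocity: (498981/729883) = +1·(729883/498981) since 498981 mod 4 = 1, 729883 mod 4 = 3; sign now +1
(729883/498981) = (230902/498981)   [reduce mod 498981]
230902 = 2^1·115451; (2/498981) = -1 since 498981 mod 8 = 5, so (230902/498981) = (-1)^1·(115451/498981); sign now -1
reciprocity: (115451/498981) = +1·(498981/115451) since 115451 mod 4 = 3, 498981 mod 4 = 1; sign now -1
(498981/115451) = (37177/115451)   [reduce mod 115451]
reciprocity: (37177/115451) = +1·(115451/37177) since 37177 mod 4 = 1, 115451 mod 4 = 3; sign now -1
(115451/37177) = (3920/37177)   [reduce mod 37177]
3920 = 2^4·245; (2/37177) = +1 since 37177 mod 8 = 1, so (3920/37177) = (+1)^4·(245/37177); sign now -1
reciprocity: (245/37177) = +1·(37177/245) since 245 mod 4 = 1, 37177 mod 4 = 1; sign now -1
(37177/245) = (182/245)   [reduce mod 245]
182 = 2^1·91; (2/245) = -1 since 245 mod 8 = 5, so (182/245) = (-1)^1·(91/245); sign now +1
reciprocity: (91/245) = +1·(245/91) since 91 mod 4 = 3, 245 mod 4 = 1; sign now +1
(245/91) = (63/91)   [reduce mod 91]
reciprocity: (63/91) = -1·(91/63) since 63 mod 4 = 3, 91 mod 4 = 3; sign now -1
(91/63) = (28/63)   [reduce mod 63]
28 = 2^2·7; (2/63) = +1 since 63 mod 8 = 7, so (28/63) = (+1)^2·(7/63); sign now -1
reciprocity: (7/63) = -1·(63/7) since 7 mod 4 = 3, 63 mod 4 = 3; sign now +1
(63/7) = (0/7)   [reduce mod 7]
(0/7) = 0   [gcd(a, n) > 1]; final value = 0

0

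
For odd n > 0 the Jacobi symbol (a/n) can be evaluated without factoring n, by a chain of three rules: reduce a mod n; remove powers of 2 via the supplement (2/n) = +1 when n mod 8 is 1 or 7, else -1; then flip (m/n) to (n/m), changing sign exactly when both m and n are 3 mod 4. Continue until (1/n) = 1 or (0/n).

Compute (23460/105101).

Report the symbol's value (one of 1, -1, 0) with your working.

-1

factor out 2^2: 23460 = 2^2·5865; with 105101 mod 8 = 5, (2/105101) = -1; sign now +1; continue with (5865/105101)
flip (5865/105101) -> (105101/5865): both odd, 5865 mod 4 = 1, 105101 mod 4 = 1, so the flip contributes +1; sign now +1
(105101/5865): 105101 mod 5865 = 5396, so (105101/5865) = (5396/5865)
factor out 2^2: 5396 = 2^2·1349; with 5865 mod 8 = 1, (2/5865) = +1; sign now +1; continue with (1349/5865)
flip (1349/5865) -> (5865/1349): both odd, 1349 mod 4 = 1, 5865 mod 4 = 1, so the flip contributes +1; sign now +1
(5865/1349): 5865 mod 1349 = 469, so (5865/1349) = (469/1349)
flip (469/1349) -> (1349/469): both odd, 469 mod 4 = 1, 1349 mod 4 = 1, so the flip contributes +1; sign now +1
(1349/469): 1349 mod 469 = 411, so (1349/469) = (411/469)
flip (411/469) -> (469/411): both odd, 411 mod 4 = 3, 469 mod 4 = 1, so the flip contributes +1; sign now +1
(469/411): 469 mod 411 = 58, so (469/411) = (58/411)
factor out 2^1: 58 = 2^1·29; with 411 mod 8 = 3, (2/411) = -1; sign now -1; continue with (29/411)
flip (29/411) -> (411/29): both odd, 29 mod 4 = 1, 411 mod 4 = 3, so the flip contributes +1; sign now -1
(411/29): 411 mod 29 = 5, so (411/29) = (5/29)
flip (5/29) -> (29/5): both odd, 5 mod 4 = 1, 29 mod 4 = 1, so the flip contributes +1; sign now -1
(29/5): 29 mod 5 = 4, so (29/5) = (4/5)
factor out 2^2: 4 = 2^2·1; with 5 mod 8 = 5, (2/5) = -1; sign now -1; continue with (1/5)
reached (1/5) = 1, so the symbol is -1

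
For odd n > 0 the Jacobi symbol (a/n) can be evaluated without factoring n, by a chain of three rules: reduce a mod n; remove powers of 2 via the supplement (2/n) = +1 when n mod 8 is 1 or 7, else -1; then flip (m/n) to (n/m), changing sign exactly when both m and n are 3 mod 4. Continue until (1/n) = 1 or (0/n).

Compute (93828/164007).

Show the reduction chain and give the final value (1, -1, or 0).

0

93828 = 2^2·23457; (2/164007) = +1 since 164007 mod 8 = 7, so (93828/164007) = (+1)^2·(23457/164007); sign now +1
reciprocity: (23457/164007) = +1·(164007/23457) since 23457 mod 4 = 1, 164007 mod 4 = 3; sign now +1
(164007/23457) = (23265/23457)   [reduce mod 23457]
reciprocity: (23265/23457) = +1·(23457/23265) since 23265 mod 4 = 1, 23457 mod 4 = 1; sign now +1
(23457/23265) = (192/23265)   [reduce mod 23265]
192 = 2^6·3; (2/23265) = +1 since 23265 mod 8 = 1, so (192/23265) = (+1)^6·(3/23265); sign now +1
reciprocity: (3/23265) = +1·(23265/3) since 3 mod 4 = 3, 23265 mod 4 = 1; sign now +1
(23265/3) = (0/3)   [reduce mod 3]
(0/3) = 0   [gcd(a, n) > 1]; final value = 0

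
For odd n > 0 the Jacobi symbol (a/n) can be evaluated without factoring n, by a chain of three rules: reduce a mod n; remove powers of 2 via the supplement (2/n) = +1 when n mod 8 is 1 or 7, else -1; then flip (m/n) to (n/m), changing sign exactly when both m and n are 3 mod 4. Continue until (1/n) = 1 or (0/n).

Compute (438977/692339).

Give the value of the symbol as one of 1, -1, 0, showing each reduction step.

-1

flip (438977/692339) -> (692339/438977): both odd, 438977 mod 4 = 1, 692339 mod 4 = 3, so the flip contributes +1; sign now +1
(692339/438977): 692339 mod 438977 = 253362, so (692339/438977) = (253362/438977)
factor out 2^1: 253362 = 2^1·126681; with 438977 mod 8 = 1, (2/438977) = +1; sign now +1; continue with (126681/438977)
flip (126681/438977) -> (438977/126681): both odd, 126681 mod 4 = 1, 438977 mod 4 = 1, so the flip contributes +1; sign now +1
(438977/126681): 438977 mod 126681 = 58934, so (438977/126681) = (58934/126681)
factor out 2^1: 58934 = 2^1·29467; with 126681 mod 8 = 1, (2/126681) = +1; sign now +1; continue with (29467/126681)
flip (29467/126681) -> (126681/29467): both odd, 29467 mod 4 = 3, 126681 mod 4 = 1, so the flip contributes +1; sign now +1
(126681/29467): 126681 mod 29467 = 8813, so (126681/29467) = (8813/29467)
flip (8813/29467) -> (29467/8813): both odd, 8813 mod 4 = 1, 29467 mod 4 = 3, so the flip contributes +1; sign now +1
(29467/8813): 29467 mod 8813 = 3028, so (29467/8813) = (3028/8813)
factor out 2^2: 3028 = 2^2·757; with 8813 mod 8 = 5, (2/8813) = -1; sign now +1; continue with (757/8813)
flip (757/8813) -> (8813/757): both odd, 757 mod 4 = 1, 8813 mod 4 = 1, so the flip contributes +1; sign now +1
(8813/757): 8813 mod 757 = 486, so (8813/757) = (486/757)
factor out 2^1: 486 = 2^1·243; with 757 mod 8 = 5, (2/757) = -1; sign now -1; continue with (243/757)
flip (243/757) -> (757/243): both odd, 243 mod 4 = 3, 757 mod 4 = 1, so the flip contributes +1; sign now -1
(757/243): 757 mod 243 = 28, so (757/243) = (28/243)
factor out 2^2: 28 = 2^2·7; with 243 mod 8 = 3, (2/243) = -1; sign now -1; continue with (7/243)
flip (7/243) -> (243/7): both odd, 7 mod 4 = 3, 243 mod 4 = 3, so the flip contributes -1; sign now +1
(243/7): 243 mod 7 = 5, so (243/7) = (5/7)
flip (5/7) -> (7/5): both odd, 5 mod 4 = 1, 7 mod 4 = 3, so the flip contributes +1; sign now +1
(7/5): 7 mod 5 = 2, so (7/5) = (2/5)
factor out 2^1: 2 = 2^1·1; with 5 mod 8 = 5, (2/5) = -1; sign now -1; continue with (1/5)
reached (1/5) = 1, so the symbol is -1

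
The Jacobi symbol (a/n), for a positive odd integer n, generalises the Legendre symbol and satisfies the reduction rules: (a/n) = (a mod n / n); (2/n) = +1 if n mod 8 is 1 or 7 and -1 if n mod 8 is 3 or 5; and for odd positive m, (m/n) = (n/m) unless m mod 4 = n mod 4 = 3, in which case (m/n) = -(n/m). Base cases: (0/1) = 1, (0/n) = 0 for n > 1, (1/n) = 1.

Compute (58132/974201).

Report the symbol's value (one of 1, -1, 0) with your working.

58132 = 2^2·14533; (2/974201) = +1 since 974201 mod 8 = 1, so (58132/974201) = (+1)^2·(14533/974201); sign now +1
reciprocity: (14533/974201) = +1·(974201/14533) since 14533 mod 4 = 1, 974201 mod 4 = 1; sign now +1
(974201/14533) = (490/14533)   [reduce mod 14533]
490 = 2^1·245; (2/14533) = -1 since 14533 mod 8 = 5, so (490/14533) = (-1)^1·(245/14533); sign now -1
reciprocity: (245/14533) = +1·(14533/245) since 245 mod 4 = 1, 14533 mod 4 = 1; sign now -1
(14533/245) = (78/245)   [reduce mod 245]
78 = 2^1·39; (2/245) = -1 since 245 mod 8 = 5, so (78/245) = (-1)^1·(39/245); sign now +1
reciprocity: (39/245) = +1·(245/39) since 39 mod 4 = 3, 245 mod 4 = 1; sign now +1
(245/39) = (11/39)   [reduce mod 39]
reciprocity: (11/39) = -1·(39/11) since 11 mod 4 = 3, 39 mod 4 = 3; sign now -1
(39/11) = (6/11)   [reduce mod 11]
6 = 2^1·3; (2/11) = -1 since 11 mod 8 = 3, so (6/11) = (-1)^1·(3/11); sign now +1
reciprocity: (3/11) = -1·(11/3) since 3 mod 4 = 3, 11 mod 4 = 3; sign now -1
(11/3) = (2/3)   [reduce mod 3]
2 = 2^1·1; (2/3) = -1 since 3 mod 8 = 3, so (2/3) = (-1)^1·(1/3); sign now +1
(1/3) = 1; final value = sign = +1

1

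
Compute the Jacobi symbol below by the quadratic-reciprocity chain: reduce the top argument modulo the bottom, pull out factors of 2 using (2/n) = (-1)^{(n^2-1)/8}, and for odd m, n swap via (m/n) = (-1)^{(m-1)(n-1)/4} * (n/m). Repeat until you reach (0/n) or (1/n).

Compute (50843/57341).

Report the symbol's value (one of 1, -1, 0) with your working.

-1

reciprocity: (50843/57341) = +1·(57341/50843) since 50843 mod 4 = 3, 57341 mod 4 = 1; sign now +1
(57341/50843) = (6498/50843)   [reduce mod 50843]
6498 = 2^1·3249; (2/50843) = -1 since 50843 mod 8 = 3, so (6498/50843) = (-1)^1·(3249/50843); sign now -1
reciprocity: (3249/50843) = +1·(50843/3249) since 3249 mod 4 = 1, 50843 mod 4 = 3; sign now -1
(50843/3249) = (2108/3249)   [reduce mod 3249]
2108 = 2^2·527; (2/3249) = +1 since 3249 mod 8 = 1, so (2108/3249) = (+1)^2·(527/3249); sign now -1
reciprocity: (527/3249) = +1·(3249/527) since 527 mod 4 = 3, 3249 mod 4 = 1; sign now -1
(3249/527) = (87/527)   [reduce mod 527]
reciprocity: (87/527) = -1·(527/87) since 87 mod 4 = 3, 527 mod 4 = 3; sign now +1
(527/87) = (5/87)   [reduce mod 87]
reciprocity: (5/87) = +1·(87/5) since 5 mod 4 = 1, 87 mod 4 = 3; sign now +1
(87/5) = (2/5)   [reduce mod 5]
2 = 2^1·1; (2/5) = -1 since 5 mod 8 = 5, so (2/5) = (-1)^1·(1/5); sign now -1
(1/5) = 1; final value = sign = -1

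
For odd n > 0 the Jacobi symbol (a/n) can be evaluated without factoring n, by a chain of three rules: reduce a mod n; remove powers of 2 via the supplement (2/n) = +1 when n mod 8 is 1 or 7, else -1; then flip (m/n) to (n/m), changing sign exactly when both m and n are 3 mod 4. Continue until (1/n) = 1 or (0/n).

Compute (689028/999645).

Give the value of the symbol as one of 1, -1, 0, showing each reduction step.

0

factor out 2^2: 689028 = 2^2·172257; with 999645 mod 8 = 5, (2/999645) = -1; sign now +1; continue with (172257/999645)
flip (172257/999645) -> (999645/172257): both odd, 172257 mod 4 = 1, 999645 mod 4 = 1, so the flip contributes +1; sign now +1
(999645/172257): 999645 mod 172257 = 138360, so (999645/172257) = (138360/172257)
factor out 2^3: 138360 = 2^3·17295; with 172257 mod 8 = 1, (2/172257) = +1; sign now +1; continue with (17295/172257)
flip (17295/172257) -> (172257/17295): both odd, 17295 mod 4 = 3, 172257 mod 4 = 1, so the flip contributes +1; sign now +1
(172257/17295): 172257 mod 17295 = 16602, so (172257/17295) = (16602/17295)
factor out 2^1: 16602 = 2^1·8301; with 17295 mod 8 = 7, (2/17295) = +1; sign now +1; continue with (8301/17295)
flip (8301/17295) -> (17295/8301): both odd, 8301 mod 4 = 1, 17295 mod 4 = 3, so the flip contributes +1; sign now +1
(17295/8301): 17295 mod 8301 = 693, so (17295/8301) = (693/8301)
flip (693/8301) -> (8301/693): both odd, 693 mod 4 = 1, 8301 mod 4 = 1, so the flip contributes +1; sign now +1
(8301/693): 8301 mod 693 = 678, so (8301/693) = (678/693)
factor out 2^1: 678 = 2^1·339; with 693 mod 8 = 5, (2/693) = -1; sign now -1; continue with (339/693)
flip (339/693) -> (693/339): both odd, 339 mod 4 = 3, 693 mod 4 = 1, so the flip contributes +1; sign now -1
(693/339): 693 mod 339 = 15, so (693/339) = (15/339)
flip (15/339) -> (339/15): both odd, 15 mod 4 = 3, 339 mod 4 = 3, so the flip contributes -1; sign now +1
(339/15): 339 mod 15 = 9, so (339/15) = (9/15)
flip (9/15) -> (15/9): both odd, 9 mod 4 = 1, 15 mod 4 = 3, so the flip contributes +1; sign now +1
(15/9): 15 mod 9 = 6, so (15/9) = (6/9)
factor out 2^1: 6 = 2^1·3; with 9 mod 8 = 1, (2/9) = +1; sign now +1; continue with (3/9)
flip (3/9) -> (9/3): both odd, 3 mod 4 = 3, 9 mod 4 = 1, so the flip contributes +1; sign now +1
(9/3): 9 mod 3 = 0, so (9/3) = (0/3)
reached (0/3); gcd(a, n) > 1, so (0/3) = 0 and the symbol is 0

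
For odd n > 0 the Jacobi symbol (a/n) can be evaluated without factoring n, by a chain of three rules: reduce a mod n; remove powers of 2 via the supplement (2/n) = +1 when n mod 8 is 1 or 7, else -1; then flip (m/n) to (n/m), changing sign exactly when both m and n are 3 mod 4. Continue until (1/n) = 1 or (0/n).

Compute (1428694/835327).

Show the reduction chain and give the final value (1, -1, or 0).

1

(1428694/835327) = (593367/835327)   [reduce mod 835327]
reciprocity: (593367/835327) = -1·(835327/593367) since 593367 mod 4 = 3, 835327 mod 4 = 3; sign now -1
(835327/593367) = (241960/593367)   [reduce mod 593367]
241960 = 2^3·30245; (2/593367) = +1 since 593367 mod 8 = 7, so (241960/593367) = (+1)^3·(30245/593367); sign now -1
reciprocity: (30245/593367) = +1·(593367/30245) since 30245 mod 4 = 1, 593367 mod 4 = 3; sign now -1
(593367/30245) = (18712/30245)   [reduce mod 30245]
18712 = 2^3·2339; (2/30245) = -1 since 30245 mod 8 = 5, so (18712/30245) = (-1)^3·(2339/30245); sign now +1
reciprocity: (2339/30245) = +1·(30245/2339) since 2339 mod 4 = 3, 30245 mod 4 = 1; sign now +1
(30245/2339) = (2177/2339)   [reduce mod 2339]
reciprocity: (2177/2339) = +1·(2339/2177) since 2177 mod 4 = 1, 2339 mod 4 = 3; sign now +1
(2339/2177) = (162/2177)   [reduce mod 2177]
162 = 2^1·81; (2/2177) = +1 since 2177 mod 8 = 1, so (162/2177) = (+1)^1·(81/2177); sign now +1
reciprocity: (81/2177) = +1·(2177/81) since 81 mod 4 = 1, 2177 mod 4 = 1; sign now +1
(2177/81) = (71/81)   [reduce mod 81]
reciprocity: (71/81) = +1·(81/71) since 71 mod 4 = 3, 81 mod 4 = 1; sign now +1
(81/71) = (10/71)   [reduce mod 71]
10 = 2^1·5; (2/71) = +1 since 71 mod 8 = 7, so (10/71) = (+1)^1·(5/71); sign now +1
reciprocity: (5/71) = +1·(71/5) since 5 mod 4 = 1, 71 mod 4 = 3; sign now +1
(71/5) = (1/5)   [reduce mod 5]
(1/5) = 1; final value = sign = +1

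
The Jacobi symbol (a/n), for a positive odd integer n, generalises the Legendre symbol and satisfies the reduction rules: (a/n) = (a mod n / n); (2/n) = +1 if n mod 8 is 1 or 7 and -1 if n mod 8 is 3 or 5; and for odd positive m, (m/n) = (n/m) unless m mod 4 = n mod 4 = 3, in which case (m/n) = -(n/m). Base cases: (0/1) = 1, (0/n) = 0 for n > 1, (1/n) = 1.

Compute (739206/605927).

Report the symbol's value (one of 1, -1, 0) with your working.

1

(739206/605927) = (133279/605927)   [reduce mod 605927]
reciprocity: (133279/605927) = -1·(605927/133279) since 133279 mod 4 = 3, 605927 mod 4 = 3; sign now -1
(605927/133279) = (72811/133279)   [reduce mod 133279]
reciprocity: (72811/133279) = -1·(133279/72811) since 72811 mod 4 = 3, 133279 mod 4 = 3; sign now +1
(133279/72811) = (60468/72811)   [reduce mod 72811]
60468 = 2^2·15117; (2/72811) = -1 since 72811 mod 8 = 3, so (60468/72811) = (-1)^2·(15117/72811); sign now +1
reciprocity: (15117/72811) = +1·(72811/15117) since 15117 mod 4 = 1, 72811 mod 4 = 3; sign now +1
(72811/15117) = (12343/15117)   [reduce mod 15117]
reciprocity: (12343/15117) = +1·(15117/12343) since 12343 mod 4 = 3, 15117 mod 4 = 1; sign now +1
(15117/12343) = (2774/12343)   [reduce mod 12343]
2774 = 2^1·1387; (2/12343) = +1 since 12343 mod 8 = 7, so (2774/12343) = (+1)^1·(1387/12343); sign now +1
reciprocity: (1387/12343) = -1·(12343/1387) since 1387 mod 4 = 3, 12343 mod 4 = 3; sign now -1
(12343/1387) = (1247/1387)   [reduce mod 1387]
reciprocity: (1247/1387) = -1·(1387/1247) since 1247 mod 4 = 3, 1387 mod 4 = 3; sign now +1
(1387/1247) = (140/1247)   [reduce mod 1247]
140 = 2^2·35; (2/1247) = +1 since 1247 mod 8 = 7, so (140/1247) = (+1)^2·(35/1247); sign now +1
reciprocity: (35/1247) = -1·(1247/35) since 35 mod 4 = 3, 1247 mod 4 = 3; sign now -1
(1247/35) = (22/35)   [reduce mod 35]
22 = 2^1·11; (2/35) = -1 since 35 mod 8 = 3, so (22/35) = (-1)^1·(11/35); sign now +1
reciprocity: (11/35) = -1·(35/11) since 11 mod 4 = 3, 35 mod 4 = 3; sign now -1
(35/11) = (2/11)   [reduce mod 11]
2 = 2^1·1; (2/11) = -1 since 11 mod 8 = 3, so (2/11) = (-1)^1·(1/11); sign now +1
(1/11) = 1; final value = sign = +1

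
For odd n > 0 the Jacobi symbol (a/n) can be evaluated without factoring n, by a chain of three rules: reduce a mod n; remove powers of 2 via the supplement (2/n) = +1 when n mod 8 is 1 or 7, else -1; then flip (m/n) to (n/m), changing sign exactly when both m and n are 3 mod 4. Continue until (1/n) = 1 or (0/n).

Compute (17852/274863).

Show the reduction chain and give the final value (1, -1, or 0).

-1

17852 = 2^2·4463; (2/274863) = +1 since 274863 mod 8 = 7, so (17852/274863) = (+1)^2·(4463/274863); sign now +1
reciprocity: (4463/274863) = -1·(274863/4463) since 4463 mod 4 = 3, 274863 mod 4 = 3; sign now -1
(274863/4463) = (2620/4463)   [reduce mod 4463]
2620 = 2^2·655; (2/4463) = +1 since 4463 mod 8 = 7, so (2620/4463) = (+1)^2·(655/4463); sign now -1
reciprocity: (655/4463) = -1·(4463/655) since 655 mod 4 = 3, 4463 mod 4 = 3; sign now +1
(4463/655) = (533/655)   [reduce mod 655]
reciprocity: (533/655) = +1·(655/533) since 533 mod 4 = 1, 655 mod 4 = 3; sign now +1
(655/533) = (122/533)   [reduce mod 533]
122 = 2^1·61; (2/533) = -1 since 533 mod 8 = 5, so (122/533) = (-1)^1·(61/533); sign now -1
reciprocity: (61/533) = +1·(533/61) since 61 mod 4 = 1, 533 mod 4 = 1; sign now -1
(533/61) = (45/61)   [reduce mod 61]
reciprocity: (45/61) = +1·(61/45) since 45 mod 4 = 1, 61 mod 4 = 1; sign now -1
(61/45) = (16/45)   [reduce mod 45]
16 = 2^4·1; (2/45) = -1 since 45 mod 8 = 5, so (16/45) = (-1)^4·(1/45); sign now -1
(1/45) = 1; final value = sign = -1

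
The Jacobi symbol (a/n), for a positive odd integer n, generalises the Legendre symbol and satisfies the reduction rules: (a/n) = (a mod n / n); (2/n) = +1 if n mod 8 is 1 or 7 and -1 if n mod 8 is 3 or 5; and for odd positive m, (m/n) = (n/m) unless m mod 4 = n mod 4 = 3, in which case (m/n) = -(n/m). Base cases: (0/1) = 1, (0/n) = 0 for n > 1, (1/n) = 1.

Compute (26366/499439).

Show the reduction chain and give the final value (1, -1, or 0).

-1

factor out 2^1: 26366 = 2^1·13183; with 499439 mod 8 = 7, (2/499439) = +1; sign now +1; continue with (13183/499439)
flip (13183/499439) -> (499439/13183): both odd, 13183 mod 4 = 3, 499439 mod 4 = 3, so the flip contributes -1; sign now -1
(499439/13183): 499439 mod 13183 = 11668, so (499439/13183) = (11668/13183)
factor out 2^2: 11668 = 2^2·2917; with 13183 mod 8 = 7, (2/13183) = +1; sign now -1; continue with (2917/13183)
flip (2917/13183) -> (13183/2917): both odd, 2917 mod 4 = 1, 13183 mod 4 = 3, so the flip contributes +1; sign now -1
(13183/2917): 13183 mod 2917 = 1515, so (13183/2917) = (1515/2917)
flip (1515/2917) -> (2917/1515): both odd, 1515 mod 4 = 3, 2917 mod 4 = 1, so the flip contributes +1; sign now -1
(2917/1515): 2917 mod 1515 = 1402, so (2917/1515) = (1402/1515)
factor out 2^1: 1402 = 2^1·701; with 1515 mod 8 = 3, (2/1515) = -1; sign now +1; continue with (701/1515)
flip (701/1515) -> (1515/701): both odd, 701 mod 4 = 1, 1515 mod 4 = 3, so the flip contributes +1; sign now +1
(1515/701): 1515 mod 701 = 113, so (1515/701) = (113/701)
flip (113/701) -> (701/113): both odd, 113 mod 4 = 1, 701 mod 4 = 1, so the flip contributes +1; sign now +1
(701/113): 701 mod 113 = 23, so (701/113) = (23/113)
flip (23/113) -> (113/23): both odd, 23 mod 4 = 3, 113 mod 4 = 1, so the flip contributes +1; sign now +1
(113/23): 113 mod 23 = 21, so (113/23) = (21/23)
flip (21/23) -> (23/21): both odd, 21 mod 4 = 1, 23 mod 4 = 3, so the flip contributes +1; sign now +1
(23/21): 23 mod 21 = 2, so (23/21) = (2/21)
factor out 2^1: 2 = 2^1·1; with 21 mod 8 = 5, (2/21) = -1; sign now -1; continue with (1/21)
reached (1/21) = 1, so the symbol is -1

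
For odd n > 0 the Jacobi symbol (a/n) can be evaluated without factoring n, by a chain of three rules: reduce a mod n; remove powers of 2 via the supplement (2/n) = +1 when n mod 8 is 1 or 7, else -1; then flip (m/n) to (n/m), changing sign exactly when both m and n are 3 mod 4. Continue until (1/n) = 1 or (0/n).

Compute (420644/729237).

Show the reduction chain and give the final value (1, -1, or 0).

1

420644 = 2^2·105161; (2/729237) = -1 since 729237 mod 8 = 5, so (420644/729237) = (-1)^2·(105161/729237); sign now +1
reciprocity: (105161/729237) = +1·(729237/105161) since 105161 mod 4 = 1, 729237 mod 4 = 1; sign now +1
(729237/105161) = (98271/105161)   [reduce mod 105161]
reciprocity: (98271/105161) = +1·(105161/98271) since 98271 mod 4 = 3, 105161 mod 4 = 1; sign now +1
(105161/98271) = (6890/98271)   [reduce mod 98271]
6890 = 2^1·3445; (2/98271) = +1 since 98271 mod 8 = 7, so (6890/98271) = (+1)^1·(3445/98271); sign now +1
reciprocity: (3445/98271) = +1·(98271/3445) since 3445 mod 4 = 1, 98271 mod 4 = 3; sign now +1
(98271/3445) = (1811/3445)   [reduce mod 3445]
reciprocity: (1811/3445) = +1·(3445/1811) since 1811 mod 4 = 3, 3445 mod 4 = 1; sign now +1
(3445/1811) = (1634/1811)   [reduce mod 1811]
1634 = 2^1·817; (2/1811) = -1 since 1811 mod 8 = 3, so (1634/1811) = (-1)^1·(817/1811); sign now -1
reciprocity: (817/1811) = +1·(1811/817) since 817 mod 4 = 1, 1811 mod 4 = 3; sign now -1
(1811/817) = (177/817)   [reduce mod 817]
reciprocity: (177/817) = +1·(817/177) since 177 mod 4 = 1, 817 mod 4 = 1; sign now -1
(817/177) = (109/177)   [reduce mod 177]
reciprocity: (109/177) = +1·(177/109) since 109 mod 4 = 1, 177 mod 4 = 1; sign now -1
(177/109) = (68/109)   [reduce mod 109]
68 = 2^2·17; (2/109) = -1 since 109 mod 8 = 5, so (68/109) = (-1)^2·(17/109); sign now -1
reciprocity: (17/109) = +1·(109/17) since 17 mod 4 = 1, 109 mod 4 = 1; sign now -1
(109/17) = (7/17)   [reduce mod 17]
reciprocity: (7/17) = +1·(17/7) since 7 mod 4 = 3, 17 mod 4 = 1; sign now -1
(17/7) = (3/7)   [reduce mod 7]
reciprocity: (3/7) = -1·(7/3) since 3 mod 4 = 3, 7 mod 4 = 3; sign now +1
(7/3) = (1/3)   [reduce mod 3]
(1/3) = 1; final value = sign = +1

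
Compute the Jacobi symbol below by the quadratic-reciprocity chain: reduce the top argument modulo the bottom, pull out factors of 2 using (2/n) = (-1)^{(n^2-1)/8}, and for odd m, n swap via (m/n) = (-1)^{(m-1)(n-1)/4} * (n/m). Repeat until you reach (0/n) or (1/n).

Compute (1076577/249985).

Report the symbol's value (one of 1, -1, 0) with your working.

(1076577/249985) = (76637/249985)   [reduce mod 249985]
reciprocity: (76637/249985) = +1·(249985/76637) since 76637 mod 4 = 1, 249985 mod 4 = 1; sign now +1
(249985/76637) = (20074/76637)   [reduce mod 76637]
20074 = 2^1·10037; (2/76637) = -1 since 76637 mod 8 = 5, so (20074/76637) = (-1)^1·(10037/76637); sign now -1
reciprocity: (10037/76637) = +1·(76637/10037) since 10037 mod 4 = 1, 76637 mod 4 = 1; sign now -1
(76637/10037) = (6378/10037)   [reduce mod 10037]
6378 = 2^1·3189; (2/10037) = -1 since 10037 mod 8 = 5, so (6378/10037) = (-1)^1·(3189/10037); sign now +1
reciprocity: (3189/10037) = +1·(10037/3189) since 3189 mod 4 = 1, 10037 mod 4 = 1; sign now +1
(10037/3189) = (470/3189)   [reduce mod 3189]
470 = 2^1·235; (2/3189) = -1 since 3189 mod 8 = 5, so (470/3189) = (-1)^1·(235/3189); sign now -1
reciprocity: (235/3189) = +1·(3189/235) since 235 mod 4 = 3, 3189 mod 4 = 1; sign now -1
(3189/235) = (134/235)   [reduce mod 235]
134 = 2^1·67; (2/235) = -1 since 235 mod 8 = 3, so (134/235) = (-1)^1·(67/235); sign now +1
reciprocity: (67/235) = -1·(235/67) since 67 mod 4 = 3, 235 mod 4 = 3; sign now -1
(235/67) = (34/67)   [reduce mod 67]
34 = 2^1·17; (2/67) = -1 since 67 mod 8 = 3, so (34/67) = (-1)^1·(17/67); sign now +1
reciprocity: (17/67) = +1·(67/17) since 17 mod 4 = 1, 67 mod 4 = 3; sign now +1
(67/17) = (16/17)   [reduce mod 17]
16 = 2^4·1; (2/17) = +1 since 17 mod 8 = 1, so (16/17) = (+1)^4·(1/17); sign now +1
(1/17) = 1; final value = sign = +1

1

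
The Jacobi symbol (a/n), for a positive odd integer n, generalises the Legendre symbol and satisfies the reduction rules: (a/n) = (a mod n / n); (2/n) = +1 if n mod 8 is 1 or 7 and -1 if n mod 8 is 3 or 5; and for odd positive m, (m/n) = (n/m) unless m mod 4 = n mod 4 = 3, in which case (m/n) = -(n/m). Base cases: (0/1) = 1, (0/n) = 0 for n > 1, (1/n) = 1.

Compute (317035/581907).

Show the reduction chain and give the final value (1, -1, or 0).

reciprocity: (317035/581907) = -1·(581907/317035) since 317035 mod 4 = 3, 581907 mod 4 = 3; sign now -1
(581907/317035) = (264872/317035)   [reduce mod 317035]
264872 = 2^3·33109; (2/317035) = -1 since 317035 mod 8 = 3, so (264872/317035) = (-1)^3·(33109/317035); sign now +1
reciprocity: (33109/317035) = +1·(317035/33109) since 33109 mod 4 = 1, 317035 mod 4 = 3; sign now +1
(317035/33109) = (19054/33109)   [reduce mod 33109]
19054 = 2^1·9527; (2/33109) = -1 since 33109 mod 8 = 5, so (19054/33109) = (-1)^1·(9527/33109); sign now -1
reciprocity: (9527/33109) = +1·(33109/9527) since 9527 mod 4 = 3, 33109 mod 4 = 1; sign now -1
(33109/9527) = (4528/9527)   [reduce mod 9527]
4528 = 2^4·283; (2/9527) = +1 since 9527 mod 8 = 7, so (4528/9527) = (+1)^4·(283/9527); sign now -1
reciprocity: (283/9527) = -1·(9527/283) since 283 mod 4 = 3, 9527 mod 4 = 3; sign now +1
(9527/283) = (188/283)   [reduce mod 283]
188 = 2^2·47; (2/283) = -1 since 283 mod 8 = 3, so (188/283) = (-1)^2·(47/283); sign now +1
reciprocity: (47/283) = -1·(283/47) since 47 mod 4 = 3, 283 mod 4 = 3; sign now -1
(283/47) = (1/47)   [reduce mod 47]
(1/47) = 1; final value = sign = -1

-1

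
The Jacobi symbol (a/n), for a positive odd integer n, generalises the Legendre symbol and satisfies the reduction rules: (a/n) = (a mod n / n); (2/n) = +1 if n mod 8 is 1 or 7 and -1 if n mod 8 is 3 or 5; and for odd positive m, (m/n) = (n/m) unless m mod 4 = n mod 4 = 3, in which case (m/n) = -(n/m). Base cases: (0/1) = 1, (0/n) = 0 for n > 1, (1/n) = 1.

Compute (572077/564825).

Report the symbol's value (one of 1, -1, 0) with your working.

-1

(572077/564825) = (7252/564825)   [reduce mod 564825]
7252 = 2^2·1813; (2/564825) = +1 since 564825 mod 8 = 1, so (7252/564825) = (+1)^2·(1813/564825); sign now +1
reciprocity: (1813/564825) = +1·(564825/1813) since 1813 mod 4 = 1, 564825 mod 4 = 1; sign now +1
(564825/1813) = (982/1813)   [reduce mod 1813]
982 = 2^1·491; (2/1813) = -1 since 1813 mod 8 = 5, so (982/1813) = (-1)^1·(491/1813); sign now -1
reciprocity: (491/1813) = +1·(1813/491) since 491 mod 4 = 3, 1813 mod 4 = 1; sign now -1
(1813/491) = (340/491)   [reduce mod 491]
340 = 2^2·85; (2/491) = -1 since 491 mod 8 = 3, so (340/491) = (-1)^2·(85/491); sign now -1
reciprocity: (85/491) = +1·(491/85) since 85 mod 4 = 1, 491 mod 4 = 3; sign now -1
(491/85) = (66/85)   [reduce mod 85]
66 = 2^1·33; (2/85) = -1 since 85 mod 8 = 5, so (66/85) = (-1)^1·(33/85); sign now +1
reciprocity: (33/85) = +1·(85/33) since 33 mod 4 = 1, 85 mod 4 = 1; sign now +1
(85/33) = (19/33)   [reduce mod 33]
reciprocity: (19/33) = +1·(33/19) since 19 mod 4 = 3, 33 mod 4 = 1; sign now +1
(33/19) = (14/19)   [reduce mod 19]
14 = 2^1·7; (2/19) = -1 since 19 mod 8 = 3, so (14/19) = (-1)^1·(7/19); sign now -1
reciprocity: (7/19) = -1·(19/7) since 7 mod 4 = 3, 19 mod 4 = 3; sign now +1
(19/7) = (5/7)   [reduce mod 7]
reciprocity: (5/7) = +1·(7/5) since 5 mod 4 = 1, 7 mod 4 = 3; sign now +1
(7/5) = (2/5)   [reduce mod 5]
2 = 2^1·1; (2/5) = -1 since 5 mod 8 = 5, so (2/5) = (-1)^1·(1/5); sign now -1
(1/5) = 1; final value = sign = -1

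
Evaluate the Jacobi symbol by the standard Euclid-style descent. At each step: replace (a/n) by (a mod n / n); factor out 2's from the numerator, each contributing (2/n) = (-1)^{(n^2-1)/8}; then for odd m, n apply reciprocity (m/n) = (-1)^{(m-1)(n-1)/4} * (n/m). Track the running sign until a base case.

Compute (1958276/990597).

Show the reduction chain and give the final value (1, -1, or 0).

1

(1958276/990597): 1958276 mod 990597 = 967679, so (1958276/990597) = (967679/990597)
flip (967679/990597) -> (990597/967679): both odd, 967679 mod 4 = 3, 990597 mod 4 = 1, so the flip contributes +1; sign now +1
(990597/967679): 990597 mod 967679 = 22918, so (990597/967679) = (22918/967679)
factor out 2^1: 22918 = 2^1·11459; with 967679 mod 8 = 7, (2/967679) = +1; sign now +1; continue with (11459/967679)
flip (11459/967679) -> (967679/11459): both odd, 11459 mod 4 = 3, 967679 mod 4 = 3, so the flip contributes -1; sign now -1
(967679/11459): 967679 mod 11459 = 5123, so (967679/11459) = (5123/11459)
flip (5123/11459) -> (11459/5123): both odd, 5123 mod 4 = 3, 11459 mod 4 = 3, so the flip contributes -1; sign now +1
(11459/5123): 11459 mod 5123 = 1213, so (11459/5123) = (1213/5123)
flip (1213/5123) -> (5123/1213): both odd, 1213 mod 4 = 1, 5123 mod 4 = 3, so the flip contributes +1; sign now +1
(5123/1213): 5123 mod 1213 = 271, so (5123/1213) = (271/1213)
flip (271/1213) -> (1213/271): both odd, 271 mod 4 = 3, 1213 mod 4 = 1, so the flip contributes +1; sign now +1
(1213/271): 1213 mod 271 = 129, so (1213/271) = (129/271)
flip (129/271) -> (271/129): both odd, 129 mod 4 = 1, 271 mod 4 = 3, so the flip contributes +1; sign now +1
(271/129): 271 mod 129 = 13, so (271/129) = (13/129)
flip (13/129) -> (129/13): both odd, 13 mod 4 = 1, 129 mod 4 = 1, so the flip contributes +1; sign now +1
(129/13): 129 mod 13 = 12, so (129/13) = (12/13)
factor out 2^2: 12 = 2^2·3; with 13 mod 8 = 5, (2/13) = -1; sign now +1; continue with (3/13)
flip (3/13) -> (13/3): both odd, 3 mod 4 = 3, 13 mod 4 = 1, so the flip contributes +1; sign now +1
(13/3): 13 mod 3 = 1, so (13/3) = (1/3)
reached (1/3) = 1, so the symbol is +1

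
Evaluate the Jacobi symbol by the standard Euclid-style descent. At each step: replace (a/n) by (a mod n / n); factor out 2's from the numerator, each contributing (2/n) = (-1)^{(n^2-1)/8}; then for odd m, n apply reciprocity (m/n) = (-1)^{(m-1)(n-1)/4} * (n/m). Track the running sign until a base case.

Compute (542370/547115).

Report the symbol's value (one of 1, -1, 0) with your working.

542370 = 2^1·271185; (2/547115) = -1 since 547115 mod 8 = 3, so (542370/547115) = (-1)^1·(271185/547115); sign now -1
reciprocity: (271185/547115) = +1·(547115/271185) since 271185 mod 4 = 1, 547115 mod 4 = 3; sign now -1
(547115/271185) = (4745/271185)   [reduce mod 271185]
reciprocity: (4745/271185) = +1·(271185/4745) since 4745 mod 4 = 1, 271185 mod 4 = 1; sign now -1
(271185/4745) = (720/4745)   [reduce mod 4745]
720 = 2^4·45; (2/4745) = +1 since 4745 mod 8 = 1, so (720/4745) = (+1)^4·(45/4745); sign now -1
reciprocity: (45/4745) = +1·(4745/45) since 45 mod 4 = 1, 4745 mod 4 = 1; sign now -1
(4745/45) = (20/45)   [reduce mod 45]
20 = 2^2·5; (2/45) = -1 since 45 mod 8 = 5, so (20/45) = (-1)^2·(5/45); sign now -1
reciprocity: (5/45) = +1·(45/5) since 5 mod 4 = 1, 45 mod 4 = 1; sign now -1
(45/5) = (0/5)   [reduce mod 5]
(0/5) = 0   [gcd(a, n) > 1]; final value = 0

0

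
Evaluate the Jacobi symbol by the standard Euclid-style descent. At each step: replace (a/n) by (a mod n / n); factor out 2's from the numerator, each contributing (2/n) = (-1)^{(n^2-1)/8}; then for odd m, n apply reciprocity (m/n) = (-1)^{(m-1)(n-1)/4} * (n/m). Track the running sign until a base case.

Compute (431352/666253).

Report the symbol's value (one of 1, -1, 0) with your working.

-1

factor out 2^3: 431352 = 2^3·53919; with 666253 mod 8 = 5, (2/666253) = -1; sign now -1; continue with (53919/666253)
flip (53919/666253) -> (666253/53919): both odd, 53919 mod 4 = 3, 666253 mod 4 = 1, so the flip contributes +1; sign now -1
(666253/53919): 666253 mod 53919 = 19225, so (666253/53919) = (19225/53919)
flip (19225/53919) -> (53919/19225): both odd, 19225 mod 4 = 1, 53919 mod 4 = 3, so the flip contributes +1; sign now -1
(53919/19225): 53919 mod 19225 = 15469, so (53919/19225) = (15469/19225)
flip (15469/19225) -> (19225/15469): both odd, 15469 mod 4 = 1, 19225 mod 4 = 1, so the flip contributes +1; sign now -1
(19225/15469): 19225 mod 15469 = 3756, so (19225/15469) = (3756/15469)
factor out 2^2: 3756 = 2^2·939; with 15469 mod 8 = 5, (2/15469) = -1; sign now -1; continue with (939/15469)
flip (939/15469) -> (15469/939): both odd, 939 mod 4 = 3, 15469 mod 4 = 1, so the flip contributes +1; sign now -1
(15469/939): 15469 mod 939 = 445, so (15469/939) = (445/939)
flip (445/939) -> (939/445): both odd, 445 mod 4 = 1, 939 mod 4 = 3, so the flip contributes +1; sign now -1
(939/445): 939 mod 445 = 49, so (939/445) = (49/445)
flip (49/445) -> (445/49): both odd, 49 mod 4 = 1, 445 mod 4 = 1, so the flip contributes +1; sign now -1
(445/49): 445 mod 49 = 4, so (445/49) = (4/49)
factor out 2^2: 4 = 2^2·1; with 49 mod 8 = 1, (2/49) = +1; sign now -1; continue with (1/49)
reached (1/49) = 1, so the symbol is -1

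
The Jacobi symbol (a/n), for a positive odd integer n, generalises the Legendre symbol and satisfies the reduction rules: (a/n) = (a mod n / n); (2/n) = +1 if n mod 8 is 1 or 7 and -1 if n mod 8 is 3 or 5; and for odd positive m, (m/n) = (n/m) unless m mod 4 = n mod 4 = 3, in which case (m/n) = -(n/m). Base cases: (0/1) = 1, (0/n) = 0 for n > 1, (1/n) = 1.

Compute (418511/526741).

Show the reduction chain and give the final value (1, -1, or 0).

-1

flip (418511/526741) -> (526741/418511): both odd, 418511 mod 4 = 3, 526741 mod 4 = 1, so the flip contributes +1; sign now +1
(526741/418511): 526741 mod 418511 = 108230, so (526741/418511) = (108230/418511)
factor out 2^1: 108230 = 2^1·54115; with 418511 mod 8 = 7, (2/418511) = +1; sign now +1; continue with (54115/418511)
flip (54115/418511) -> (418511/54115): both odd, 54115 mod 4 = 3, 418511 mod 4 = 3, so the flip contributes -1; sign now -1
(418511/54115): 418511 mod 54115 = 39706, so (418511/54115) = (39706/54115)
factor out 2^1: 39706 = 2^1·19853; with 54115 mod 8 = 3, (2/54115) = -1; sign now +1; continue with (19853/54115)
flip (19853/54115) -> (54115/19853): both odd, 19853 mod 4 = 1, 54115 mod 4 = 3, so the flip contributes +1; sign now +1
(54115/19853): 54115 mod 19853 = 14409, so (54115/19853) = (14409/19853)
flip (14409/19853) -> (19853/14409): both odd, 14409 mod 4 = 1, 19853 mod 4 = 1, so the flip contributes +1; sign now +1
(19853/14409): 19853 mod 14409 = 5444, so (19853/14409) = (5444/14409)
factor out 2^2: 5444 = 2^2·1361; with 14409 mod 8 = 1, (2/14409) = +1; sign now +1; continue with (1361/14409)
flip (1361/14409) -> (14409/1361): both odd, 1361 mod 4 = 1, 14409 mod 4 = 1, so the flip contributes +1; sign now +1
(14409/1361): 14409 mod 1361 = 799, so (14409/1361) = (799/1361)
flip (799/1361) -> (1361/799): both odd, 799 mod 4 = 3, 1361 mod 4 = 1, so the flip contributes +1; sign now +1
(1361/799): 1361 mod 799 = 562, so (1361/799) = (562/799)
factor out 2^1: 562 = 2^1·281; with 799 mod 8 = 7, (2/799) = +1; sign now +1; continue with (281/799)
flip (281/799) -> (799/281): both odd, 281 mod 4 = 1, 799 mod 4 = 3, so the flip contributes +1; sign now +1
(799/281): 799 mod 281 = 237, so (799/281) = (237/281)
flip (237/281) -> (281/237): both odd, 237 mod 4 = 1, 281 mod 4 = 1, so the flip contributes +1; sign now +1
(281/237): 281 mod 237 = 44, so (281/237) = (44/237)
factor out 2^2: 44 = 2^2·11; with 237 mod 8 = 5, (2/237) = -1; sign now +1; continue with (11/237)
flip (11/237) -> (237/11): both odd, 11 mod 4 = 3, 237 mod 4 = 1, so the flip contributes +1; sign now +1
(237/11): 237 mod 11 = 6, so (237/11) = (6/11)
factor out 2^1: 6 = 2^1·3; with 11 mod 8 = 3, (2/11) = -1; sign now -1; continue with (3/11)
flip (3/11) -> (11/3): both odd, 3 mod 4 = 3, 11 mod 4 = 3, so the flip contributes -1; sign now +1
(11/3): 11 mod 3 = 2, so (11/3) = (2/3)
factor out 2^1: 2 = 2^1·1; with 3 mod 8 = 3, (2/3) = -1; sign now -1; continue with (1/3)
reached (1/3) = 1, so the symbol is -1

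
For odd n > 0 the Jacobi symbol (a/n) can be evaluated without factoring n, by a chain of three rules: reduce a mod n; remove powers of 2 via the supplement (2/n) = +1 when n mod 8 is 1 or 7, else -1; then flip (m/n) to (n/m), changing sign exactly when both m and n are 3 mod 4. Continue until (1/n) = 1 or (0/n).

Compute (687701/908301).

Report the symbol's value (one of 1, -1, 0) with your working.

-1

reciprocity: (687701/908301) = +1·(908301/687701) since 687701 mod 4 = 1, 908301 mod 4 = 1; sign now +1
(908301/687701) = (220600/687701)   [reduce mod 687701]
220600 = 2^3·27575; (2/687701) = -1 since 687701 mod 8 = 5, so (220600/687701) = (-1)^3·(27575/687701); sign now -1
reciprocity: (27575/687701) = +1·(687701/27575) since 27575 mod 4 = 3, 687701 mod 4 = 1; sign now -1
(687701/27575) = (25901/27575)   [reduce mod 27575]
reciprocity: (25901/27575) = +1·(27575/25901) since 25901 mod 4 = 1, 27575 mod 4 = 3; sign now -1
(27575/25901) = (1674/25901)   [reduce mod 25901]
1674 = 2^1·837; (2/25901) = -1 since 25901 mod 8 = 5, so (1674/25901) = (-1)^1·(837/25901); sign now +1
reciprocity: (837/25901) = +1·(25901/837) since 837 mod 4 = 1, 25901 mod 4 = 1; sign now +1
(25901/837) = (791/837)   [reduce mod 837]
reciprocity: (791/837) = +1·(837/791) since 791 mod 4 = 3, 837 mod 4 = 1; sign now +1
(837/791) = (46/791)   [reduce mod 791]
46 = 2^1·23; (2/791) = +1 since 791 mod 8 = 7, so (46/791) = (+1)^1·(23/791); sign now +1
reciprocity: (23/791) = -1·(791/23) since 23 mod 4 = 3, 791 mod 4 = 3; sign now -1
(791/23) = (9/23)   [reduce mod 23]
reciprocity: (9/23) = +1·(23/9) since 9 mod 4 = 1, 23 mod 4 = 3; sign now -1
(23/9) = (5/9)   [reduce mod 9]
reciprocity: (5/9) = +1·(9/5) since 5 mod 4 = 1, 9 mod 4 = 1; sign now -1
(9/5) = (4/5)   [reduce mod 5]
4 = 2^2·1; (2/5) = -1 since 5 mod 8 = 5, so (4/5) = (-1)^2·(1/5); sign now -1
(1/5) = 1; final value = sign = -1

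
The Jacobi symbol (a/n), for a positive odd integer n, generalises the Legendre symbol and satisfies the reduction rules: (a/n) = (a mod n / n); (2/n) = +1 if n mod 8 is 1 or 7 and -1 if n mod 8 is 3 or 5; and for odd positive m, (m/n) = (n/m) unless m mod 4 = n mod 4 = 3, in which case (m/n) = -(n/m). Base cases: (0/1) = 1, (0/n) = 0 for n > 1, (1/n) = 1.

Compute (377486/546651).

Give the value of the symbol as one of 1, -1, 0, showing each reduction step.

factor out 2^1: 377486 = 2^1·188743; with 546651 mod 8 = 3, (2/546651) = -1; sign now -1; continue with (188743/546651)
flip (188743/546651) -> (546651/188743): both odd, 188743 mod 4 = 3, 546651 mod 4 = 3, so the flip contributes -1; sign now +1
(546651/188743): 546651 mod 188743 = 169165, so (546651/188743) = (169165/188743)
flip (169165/188743) -> (188743/169165): both odd, 169165 mod 4 = 1, 188743 mod 4 = 3, so the flip contributes +1; sign now +1
(188743/169165): 188743 mod 169165 = 19578, so (188743/169165) = (19578/169165)
factor out 2^1: 19578 = 2^1·9789; with 169165 mod 8 = 5, (2/169165) = -1; sign now -1; continue with (9789/169165)
flip (9789/169165) -> (169165/9789): both odd, 9789 mod 4 = 1, 169165 mod 4 = 1, so the flip contributes +1; sign now -1
(169165/9789): 169165 mod 9789 = 2752, so (169165/9789) = (2752/9789)
factor out 2^6: 2752 = 2^6·43; with 9789 mod 8 = 5, (2/9789) = -1; sign now -1; continue with (43/9789)
flip (43/9789) -> (9789/43): both odd, 43 mod 4 = 3, 9789 mod 4 = 1, so the flip contributes +1; sign now -1
(9789/43): 9789 mod 43 = 28, so (9789/43) = (28/43)
factor out 2^2: 28 = 2^2·7; with 43 mod 8 = 3, (2/43) = -1; sign now -1; continue with (7/43)
flip (7/43) -> (43/7): both odd, 7 mod 4 = 3, 43 mod 4 = 3, so the flip contributes -1; sign now +1
(43/7): 43 mod 7 = 1, so (43/7) = (1/7)
reached (1/7) = 1, so the symbol is +1

1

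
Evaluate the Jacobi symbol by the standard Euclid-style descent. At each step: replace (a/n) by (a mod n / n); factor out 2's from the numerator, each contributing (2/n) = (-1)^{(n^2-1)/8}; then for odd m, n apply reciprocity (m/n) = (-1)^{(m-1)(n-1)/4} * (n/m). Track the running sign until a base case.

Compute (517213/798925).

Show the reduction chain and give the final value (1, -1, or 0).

reciprocity: (517213/798925) = +1·(798925/517213) since 517213 mod 4 = 1, 798925 mod 4 = 1; sign now +1
(798925/517213) = (281712/517213)   [reduce mod 517213]
281712 = 2^4·17607; (2/517213) = -1 since 517213 mod 8 = 5, so (281712/517213) = (-1)^4·(17607/517213); sign now +1
reciprocity: (17607/517213) = +1·(517213/17607) since 17607 mod 4 = 3, 517213 mod 4 = 1; sign now +1
(517213/17607) = (6610/17607)   [reduce mod 17607]
6610 = 2^1·3305; (2/17607) = +1 since 17607 mod 8 = 7, so (6610/17607) = (+1)^1·(3305/17607); sign now +1
reciprocity: (3305/17607) = +1·(17607/3305) since 3305 mod 4 = 1, 17607 mod 4 = 3; sign now +1
(17607/3305) = (1082/3305)   [reduce mod 3305]
1082 = 2^1·541; (2/3305) = +1 since 3305 mod 8 = 1, so (1082/3305) = (+1)^1·(541/3305); sign now +1
reciprocity: (541/3305) = +1·(3305/541) since 541 mod 4 = 1, 3305 mod 4 = 1; sign now +1
(3305/541) = (59/541)   [reduce mod 541]
reciprocity: (59/541) = +1·(541/59) since 59 mod 4 = 3, 541 mod 4 = 1; sign now +1
(541/59) = (10/59)   [reduce mod 59]
10 = 2^1·5; (2/59) = -1 since 59 mod 8 = 3, so (10/59) = (-1)^1·(5/59); sign now -1
reciprocity: (5/59) = +1·(59/5) since 5 mod 4 = 1, 59 mod 4 = 3; sign now -1
(59/5) = (4/5)   [reduce mod 5]
4 = 2^2·1; (2/5) = -1 since 5 mod 8 = 5, so (4/5) = (-1)^2·(1/5); sign now -1
(1/5) = 1; final value = sign = -1

-1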